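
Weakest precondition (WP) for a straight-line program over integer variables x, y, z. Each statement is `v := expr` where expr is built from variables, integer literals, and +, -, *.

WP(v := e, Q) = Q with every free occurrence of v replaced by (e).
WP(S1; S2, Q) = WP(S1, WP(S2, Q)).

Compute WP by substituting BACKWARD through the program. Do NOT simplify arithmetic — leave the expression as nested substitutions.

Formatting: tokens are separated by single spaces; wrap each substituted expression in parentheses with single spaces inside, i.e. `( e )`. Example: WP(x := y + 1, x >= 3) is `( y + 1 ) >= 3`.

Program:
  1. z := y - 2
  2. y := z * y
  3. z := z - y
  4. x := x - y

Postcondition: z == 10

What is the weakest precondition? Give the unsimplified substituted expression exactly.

Answer: ( ( y - 2 ) - ( ( y - 2 ) * y ) ) == 10

Derivation:
post: z == 10
stmt 4: x := x - y  -- replace 0 occurrence(s) of x with (x - y)
  => z == 10
stmt 3: z := z - y  -- replace 1 occurrence(s) of z with (z - y)
  => ( z - y ) == 10
stmt 2: y := z * y  -- replace 1 occurrence(s) of y with (z * y)
  => ( z - ( z * y ) ) == 10
stmt 1: z := y - 2  -- replace 2 occurrence(s) of z with (y - 2)
  => ( ( y - 2 ) - ( ( y - 2 ) * y ) ) == 10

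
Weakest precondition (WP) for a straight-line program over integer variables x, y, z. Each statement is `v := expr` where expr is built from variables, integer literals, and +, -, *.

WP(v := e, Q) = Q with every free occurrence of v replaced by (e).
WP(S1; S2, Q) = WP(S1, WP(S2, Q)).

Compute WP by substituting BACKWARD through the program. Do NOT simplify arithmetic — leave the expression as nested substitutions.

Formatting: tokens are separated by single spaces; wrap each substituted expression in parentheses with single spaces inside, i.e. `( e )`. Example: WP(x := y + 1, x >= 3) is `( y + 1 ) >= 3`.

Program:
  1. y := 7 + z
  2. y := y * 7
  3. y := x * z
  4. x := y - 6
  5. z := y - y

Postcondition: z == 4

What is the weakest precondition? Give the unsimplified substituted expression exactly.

post: z == 4
stmt 5: z := y - y  -- replace 1 occurrence(s) of z with (y - y)
  => ( y - y ) == 4
stmt 4: x := y - 6  -- replace 0 occurrence(s) of x with (y - 6)
  => ( y - y ) == 4
stmt 3: y := x * z  -- replace 2 occurrence(s) of y with (x * z)
  => ( ( x * z ) - ( x * z ) ) == 4
stmt 2: y := y * 7  -- replace 0 occurrence(s) of y with (y * 7)
  => ( ( x * z ) - ( x * z ) ) == 4
stmt 1: y := 7 + z  -- replace 0 occurrence(s) of y with (7 + z)
  => ( ( x * z ) - ( x * z ) ) == 4

Answer: ( ( x * z ) - ( x * z ) ) == 4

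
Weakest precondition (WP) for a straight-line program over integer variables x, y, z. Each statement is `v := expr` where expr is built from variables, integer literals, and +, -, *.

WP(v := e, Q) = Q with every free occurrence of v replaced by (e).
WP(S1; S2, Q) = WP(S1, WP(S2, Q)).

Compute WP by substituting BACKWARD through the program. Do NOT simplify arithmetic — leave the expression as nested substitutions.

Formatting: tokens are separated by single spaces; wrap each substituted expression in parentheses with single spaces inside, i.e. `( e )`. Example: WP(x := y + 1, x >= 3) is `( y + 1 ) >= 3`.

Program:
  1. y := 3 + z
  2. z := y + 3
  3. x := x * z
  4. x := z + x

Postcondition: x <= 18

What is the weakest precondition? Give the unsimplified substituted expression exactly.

post: x <= 18
stmt 4: x := z + x  -- replace 1 occurrence(s) of x with (z + x)
  => ( z + x ) <= 18
stmt 3: x := x * z  -- replace 1 occurrence(s) of x with (x * z)
  => ( z + ( x * z ) ) <= 18
stmt 2: z := y + 3  -- replace 2 occurrence(s) of z with (y + 3)
  => ( ( y + 3 ) + ( x * ( y + 3 ) ) ) <= 18
stmt 1: y := 3 + z  -- replace 2 occurrence(s) of y with (3 + z)
  => ( ( ( 3 + z ) + 3 ) + ( x * ( ( 3 + z ) + 3 ) ) ) <= 18

Answer: ( ( ( 3 + z ) + 3 ) + ( x * ( ( 3 + z ) + 3 ) ) ) <= 18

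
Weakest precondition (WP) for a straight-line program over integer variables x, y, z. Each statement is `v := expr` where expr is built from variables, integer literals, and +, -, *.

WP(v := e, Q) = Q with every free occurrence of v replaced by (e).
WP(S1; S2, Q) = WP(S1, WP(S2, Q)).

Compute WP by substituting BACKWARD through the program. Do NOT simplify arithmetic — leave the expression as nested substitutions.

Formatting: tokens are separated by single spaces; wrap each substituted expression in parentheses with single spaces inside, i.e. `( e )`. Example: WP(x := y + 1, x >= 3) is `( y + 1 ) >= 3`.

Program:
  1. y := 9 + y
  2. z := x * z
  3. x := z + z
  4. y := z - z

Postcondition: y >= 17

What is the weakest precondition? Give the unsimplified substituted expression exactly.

post: y >= 17
stmt 4: y := z - z  -- replace 1 occurrence(s) of y with (z - z)
  => ( z - z ) >= 17
stmt 3: x := z + z  -- replace 0 occurrence(s) of x with (z + z)
  => ( z - z ) >= 17
stmt 2: z := x * z  -- replace 2 occurrence(s) of z with (x * z)
  => ( ( x * z ) - ( x * z ) ) >= 17
stmt 1: y := 9 + y  -- replace 0 occurrence(s) of y with (9 + y)
  => ( ( x * z ) - ( x * z ) ) >= 17

Answer: ( ( x * z ) - ( x * z ) ) >= 17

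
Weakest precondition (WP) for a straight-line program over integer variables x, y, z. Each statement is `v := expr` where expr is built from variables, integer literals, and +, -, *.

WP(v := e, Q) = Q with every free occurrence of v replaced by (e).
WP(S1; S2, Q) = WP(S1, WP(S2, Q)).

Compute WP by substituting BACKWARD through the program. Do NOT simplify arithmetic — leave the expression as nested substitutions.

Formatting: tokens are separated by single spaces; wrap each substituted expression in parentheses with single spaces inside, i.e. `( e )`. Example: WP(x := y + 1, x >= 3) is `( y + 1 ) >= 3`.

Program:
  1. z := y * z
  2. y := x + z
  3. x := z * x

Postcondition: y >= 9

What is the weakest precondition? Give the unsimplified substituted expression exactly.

post: y >= 9
stmt 3: x := z * x  -- replace 0 occurrence(s) of x with (z * x)
  => y >= 9
stmt 2: y := x + z  -- replace 1 occurrence(s) of y with (x + z)
  => ( x + z ) >= 9
stmt 1: z := y * z  -- replace 1 occurrence(s) of z with (y * z)
  => ( x + ( y * z ) ) >= 9

Answer: ( x + ( y * z ) ) >= 9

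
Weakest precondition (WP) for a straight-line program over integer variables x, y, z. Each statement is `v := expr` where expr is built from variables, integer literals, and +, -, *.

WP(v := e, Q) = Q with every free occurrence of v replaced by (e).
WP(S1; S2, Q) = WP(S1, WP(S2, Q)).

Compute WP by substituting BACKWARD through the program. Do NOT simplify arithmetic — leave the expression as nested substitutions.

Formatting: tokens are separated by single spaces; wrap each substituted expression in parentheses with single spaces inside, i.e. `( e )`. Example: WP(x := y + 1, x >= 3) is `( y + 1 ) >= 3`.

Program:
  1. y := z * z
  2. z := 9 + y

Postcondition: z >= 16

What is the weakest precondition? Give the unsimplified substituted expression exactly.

post: z >= 16
stmt 2: z := 9 + y  -- replace 1 occurrence(s) of z with (9 + y)
  => ( 9 + y ) >= 16
stmt 1: y := z * z  -- replace 1 occurrence(s) of y with (z * z)
  => ( 9 + ( z * z ) ) >= 16

Answer: ( 9 + ( z * z ) ) >= 16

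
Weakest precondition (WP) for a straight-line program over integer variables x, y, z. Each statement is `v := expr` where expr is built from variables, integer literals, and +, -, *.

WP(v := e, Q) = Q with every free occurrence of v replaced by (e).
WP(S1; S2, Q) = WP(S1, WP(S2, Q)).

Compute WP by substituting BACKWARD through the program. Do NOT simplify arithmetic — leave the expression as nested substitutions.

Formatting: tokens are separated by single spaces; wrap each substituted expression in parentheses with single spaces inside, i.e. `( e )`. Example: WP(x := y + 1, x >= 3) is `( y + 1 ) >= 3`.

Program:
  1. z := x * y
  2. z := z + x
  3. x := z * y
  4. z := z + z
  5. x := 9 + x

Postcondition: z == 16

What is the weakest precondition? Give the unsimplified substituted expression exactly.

post: z == 16
stmt 5: x := 9 + x  -- replace 0 occurrence(s) of x with (9 + x)
  => z == 16
stmt 4: z := z + z  -- replace 1 occurrence(s) of z with (z + z)
  => ( z + z ) == 16
stmt 3: x := z * y  -- replace 0 occurrence(s) of x with (z * y)
  => ( z + z ) == 16
stmt 2: z := z + x  -- replace 2 occurrence(s) of z with (z + x)
  => ( ( z + x ) + ( z + x ) ) == 16
stmt 1: z := x * y  -- replace 2 occurrence(s) of z with (x * y)
  => ( ( ( x * y ) + x ) + ( ( x * y ) + x ) ) == 16

Answer: ( ( ( x * y ) + x ) + ( ( x * y ) + x ) ) == 16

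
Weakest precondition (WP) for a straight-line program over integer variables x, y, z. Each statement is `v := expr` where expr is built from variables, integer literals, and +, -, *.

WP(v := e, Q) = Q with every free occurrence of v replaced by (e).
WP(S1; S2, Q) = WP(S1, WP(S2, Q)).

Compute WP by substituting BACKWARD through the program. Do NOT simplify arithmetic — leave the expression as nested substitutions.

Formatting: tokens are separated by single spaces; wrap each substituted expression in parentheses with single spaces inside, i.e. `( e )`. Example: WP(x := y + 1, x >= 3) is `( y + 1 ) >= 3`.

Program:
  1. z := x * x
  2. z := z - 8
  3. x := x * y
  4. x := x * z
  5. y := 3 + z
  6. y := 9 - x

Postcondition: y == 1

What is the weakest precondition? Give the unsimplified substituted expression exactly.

Answer: ( 9 - ( ( x * y ) * ( ( x * x ) - 8 ) ) ) == 1

Derivation:
post: y == 1
stmt 6: y := 9 - x  -- replace 1 occurrence(s) of y with (9 - x)
  => ( 9 - x ) == 1
stmt 5: y := 3 + z  -- replace 0 occurrence(s) of y with (3 + z)
  => ( 9 - x ) == 1
stmt 4: x := x * z  -- replace 1 occurrence(s) of x with (x * z)
  => ( 9 - ( x * z ) ) == 1
stmt 3: x := x * y  -- replace 1 occurrence(s) of x with (x * y)
  => ( 9 - ( ( x * y ) * z ) ) == 1
stmt 2: z := z - 8  -- replace 1 occurrence(s) of z with (z - 8)
  => ( 9 - ( ( x * y ) * ( z - 8 ) ) ) == 1
stmt 1: z := x * x  -- replace 1 occurrence(s) of z with (x * x)
  => ( 9 - ( ( x * y ) * ( ( x * x ) - 8 ) ) ) == 1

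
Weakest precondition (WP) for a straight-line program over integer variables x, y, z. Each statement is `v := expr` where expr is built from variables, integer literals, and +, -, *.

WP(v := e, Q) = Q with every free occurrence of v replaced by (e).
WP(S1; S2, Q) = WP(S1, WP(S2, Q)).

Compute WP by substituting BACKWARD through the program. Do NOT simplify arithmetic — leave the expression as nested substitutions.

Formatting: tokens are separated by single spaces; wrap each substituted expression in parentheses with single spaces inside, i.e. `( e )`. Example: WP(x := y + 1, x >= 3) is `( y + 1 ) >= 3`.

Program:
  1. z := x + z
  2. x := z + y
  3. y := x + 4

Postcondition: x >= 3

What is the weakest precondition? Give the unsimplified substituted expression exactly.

post: x >= 3
stmt 3: y := x + 4  -- replace 0 occurrence(s) of y with (x + 4)
  => x >= 3
stmt 2: x := z + y  -- replace 1 occurrence(s) of x with (z + y)
  => ( z + y ) >= 3
stmt 1: z := x + z  -- replace 1 occurrence(s) of z with (x + z)
  => ( ( x + z ) + y ) >= 3

Answer: ( ( x + z ) + y ) >= 3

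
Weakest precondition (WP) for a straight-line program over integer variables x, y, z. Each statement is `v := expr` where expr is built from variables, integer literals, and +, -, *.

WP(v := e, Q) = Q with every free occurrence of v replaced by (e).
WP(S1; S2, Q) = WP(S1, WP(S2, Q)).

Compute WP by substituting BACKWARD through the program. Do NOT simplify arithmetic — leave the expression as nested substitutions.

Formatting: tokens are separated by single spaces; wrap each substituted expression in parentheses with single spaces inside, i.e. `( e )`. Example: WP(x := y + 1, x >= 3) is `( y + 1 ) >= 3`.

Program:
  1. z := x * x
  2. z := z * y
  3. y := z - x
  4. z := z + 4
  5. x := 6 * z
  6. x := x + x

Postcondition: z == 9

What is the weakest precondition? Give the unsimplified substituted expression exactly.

Answer: ( ( ( x * x ) * y ) + 4 ) == 9

Derivation:
post: z == 9
stmt 6: x := x + x  -- replace 0 occurrence(s) of x with (x + x)
  => z == 9
stmt 5: x := 6 * z  -- replace 0 occurrence(s) of x with (6 * z)
  => z == 9
stmt 4: z := z + 4  -- replace 1 occurrence(s) of z with (z + 4)
  => ( z + 4 ) == 9
stmt 3: y := z - x  -- replace 0 occurrence(s) of y with (z - x)
  => ( z + 4 ) == 9
stmt 2: z := z * y  -- replace 1 occurrence(s) of z with (z * y)
  => ( ( z * y ) + 4 ) == 9
stmt 1: z := x * x  -- replace 1 occurrence(s) of z with (x * x)
  => ( ( ( x * x ) * y ) + 4 ) == 9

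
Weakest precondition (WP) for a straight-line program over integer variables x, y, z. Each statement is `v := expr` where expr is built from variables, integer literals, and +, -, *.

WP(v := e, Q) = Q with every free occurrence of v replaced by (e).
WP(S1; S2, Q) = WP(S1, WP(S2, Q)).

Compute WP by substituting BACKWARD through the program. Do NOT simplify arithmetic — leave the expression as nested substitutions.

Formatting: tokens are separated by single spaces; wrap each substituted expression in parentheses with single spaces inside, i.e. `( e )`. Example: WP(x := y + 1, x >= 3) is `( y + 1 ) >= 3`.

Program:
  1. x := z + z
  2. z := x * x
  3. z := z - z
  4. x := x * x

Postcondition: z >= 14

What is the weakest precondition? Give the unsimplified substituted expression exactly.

post: z >= 14
stmt 4: x := x * x  -- replace 0 occurrence(s) of x with (x * x)
  => z >= 14
stmt 3: z := z - z  -- replace 1 occurrence(s) of z with (z - z)
  => ( z - z ) >= 14
stmt 2: z := x * x  -- replace 2 occurrence(s) of z with (x * x)
  => ( ( x * x ) - ( x * x ) ) >= 14
stmt 1: x := z + z  -- replace 4 occurrence(s) of x with (z + z)
  => ( ( ( z + z ) * ( z + z ) ) - ( ( z + z ) * ( z + z ) ) ) >= 14

Answer: ( ( ( z + z ) * ( z + z ) ) - ( ( z + z ) * ( z + z ) ) ) >= 14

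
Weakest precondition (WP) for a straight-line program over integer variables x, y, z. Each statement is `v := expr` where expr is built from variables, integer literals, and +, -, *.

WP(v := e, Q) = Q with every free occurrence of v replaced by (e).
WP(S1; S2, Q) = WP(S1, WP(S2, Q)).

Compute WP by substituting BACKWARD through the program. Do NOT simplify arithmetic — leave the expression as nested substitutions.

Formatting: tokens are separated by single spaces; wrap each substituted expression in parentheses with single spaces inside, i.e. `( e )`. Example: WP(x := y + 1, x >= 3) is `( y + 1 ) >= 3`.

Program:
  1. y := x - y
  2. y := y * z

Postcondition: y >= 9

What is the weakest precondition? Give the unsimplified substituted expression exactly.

post: y >= 9
stmt 2: y := y * z  -- replace 1 occurrence(s) of y with (y * z)
  => ( y * z ) >= 9
stmt 1: y := x - y  -- replace 1 occurrence(s) of y with (x - y)
  => ( ( x - y ) * z ) >= 9

Answer: ( ( x - y ) * z ) >= 9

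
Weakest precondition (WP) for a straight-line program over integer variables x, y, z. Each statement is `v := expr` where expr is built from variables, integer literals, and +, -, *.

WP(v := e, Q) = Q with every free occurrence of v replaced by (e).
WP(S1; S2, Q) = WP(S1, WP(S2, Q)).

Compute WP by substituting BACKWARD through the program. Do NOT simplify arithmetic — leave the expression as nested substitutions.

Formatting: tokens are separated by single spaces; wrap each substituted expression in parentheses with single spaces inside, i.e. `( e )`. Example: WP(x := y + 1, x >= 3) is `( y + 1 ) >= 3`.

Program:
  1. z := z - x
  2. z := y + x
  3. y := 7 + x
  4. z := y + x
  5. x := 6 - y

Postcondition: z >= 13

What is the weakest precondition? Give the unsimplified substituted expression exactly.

post: z >= 13
stmt 5: x := 6 - y  -- replace 0 occurrence(s) of x with (6 - y)
  => z >= 13
stmt 4: z := y + x  -- replace 1 occurrence(s) of z with (y + x)
  => ( y + x ) >= 13
stmt 3: y := 7 + x  -- replace 1 occurrence(s) of y with (7 + x)
  => ( ( 7 + x ) + x ) >= 13
stmt 2: z := y + x  -- replace 0 occurrence(s) of z with (y + x)
  => ( ( 7 + x ) + x ) >= 13
stmt 1: z := z - x  -- replace 0 occurrence(s) of z with (z - x)
  => ( ( 7 + x ) + x ) >= 13

Answer: ( ( 7 + x ) + x ) >= 13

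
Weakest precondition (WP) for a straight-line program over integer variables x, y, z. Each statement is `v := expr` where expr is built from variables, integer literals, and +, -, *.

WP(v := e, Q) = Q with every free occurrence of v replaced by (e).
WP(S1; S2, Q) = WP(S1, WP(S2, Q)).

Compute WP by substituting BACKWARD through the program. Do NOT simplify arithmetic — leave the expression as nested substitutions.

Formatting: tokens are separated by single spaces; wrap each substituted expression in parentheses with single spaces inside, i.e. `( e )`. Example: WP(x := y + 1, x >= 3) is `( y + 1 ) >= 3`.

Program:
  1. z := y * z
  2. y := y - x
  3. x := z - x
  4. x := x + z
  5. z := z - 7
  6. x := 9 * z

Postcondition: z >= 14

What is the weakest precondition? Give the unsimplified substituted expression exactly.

post: z >= 14
stmt 6: x := 9 * z  -- replace 0 occurrence(s) of x with (9 * z)
  => z >= 14
stmt 5: z := z - 7  -- replace 1 occurrence(s) of z with (z - 7)
  => ( z - 7 ) >= 14
stmt 4: x := x + z  -- replace 0 occurrence(s) of x with (x + z)
  => ( z - 7 ) >= 14
stmt 3: x := z - x  -- replace 0 occurrence(s) of x with (z - x)
  => ( z - 7 ) >= 14
stmt 2: y := y - x  -- replace 0 occurrence(s) of y with (y - x)
  => ( z - 7 ) >= 14
stmt 1: z := y * z  -- replace 1 occurrence(s) of z with (y * z)
  => ( ( y * z ) - 7 ) >= 14

Answer: ( ( y * z ) - 7 ) >= 14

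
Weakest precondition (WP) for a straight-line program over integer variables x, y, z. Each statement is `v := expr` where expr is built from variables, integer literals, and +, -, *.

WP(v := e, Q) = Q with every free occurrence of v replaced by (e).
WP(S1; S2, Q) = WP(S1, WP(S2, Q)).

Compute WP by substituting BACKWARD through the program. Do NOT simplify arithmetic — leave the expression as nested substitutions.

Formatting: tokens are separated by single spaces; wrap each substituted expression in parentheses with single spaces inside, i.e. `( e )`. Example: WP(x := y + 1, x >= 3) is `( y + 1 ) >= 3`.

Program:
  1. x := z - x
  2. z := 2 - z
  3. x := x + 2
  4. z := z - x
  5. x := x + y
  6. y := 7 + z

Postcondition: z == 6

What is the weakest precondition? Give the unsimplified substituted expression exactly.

post: z == 6
stmt 6: y := 7 + z  -- replace 0 occurrence(s) of y with (7 + z)
  => z == 6
stmt 5: x := x + y  -- replace 0 occurrence(s) of x with (x + y)
  => z == 6
stmt 4: z := z - x  -- replace 1 occurrence(s) of z with (z - x)
  => ( z - x ) == 6
stmt 3: x := x + 2  -- replace 1 occurrence(s) of x with (x + 2)
  => ( z - ( x + 2 ) ) == 6
stmt 2: z := 2 - z  -- replace 1 occurrence(s) of z with (2 - z)
  => ( ( 2 - z ) - ( x + 2 ) ) == 6
stmt 1: x := z - x  -- replace 1 occurrence(s) of x with (z - x)
  => ( ( 2 - z ) - ( ( z - x ) + 2 ) ) == 6

Answer: ( ( 2 - z ) - ( ( z - x ) + 2 ) ) == 6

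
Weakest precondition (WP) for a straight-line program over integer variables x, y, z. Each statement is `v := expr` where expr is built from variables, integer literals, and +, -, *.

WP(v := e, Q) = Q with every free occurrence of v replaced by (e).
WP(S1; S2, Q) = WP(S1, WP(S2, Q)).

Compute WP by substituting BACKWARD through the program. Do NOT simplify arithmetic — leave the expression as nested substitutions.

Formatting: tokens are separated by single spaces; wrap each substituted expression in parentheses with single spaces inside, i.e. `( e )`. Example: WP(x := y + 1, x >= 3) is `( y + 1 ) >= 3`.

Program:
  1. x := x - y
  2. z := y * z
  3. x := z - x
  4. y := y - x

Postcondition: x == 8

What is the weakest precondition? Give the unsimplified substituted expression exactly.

post: x == 8
stmt 4: y := y - x  -- replace 0 occurrence(s) of y with (y - x)
  => x == 8
stmt 3: x := z - x  -- replace 1 occurrence(s) of x with (z - x)
  => ( z - x ) == 8
stmt 2: z := y * z  -- replace 1 occurrence(s) of z with (y * z)
  => ( ( y * z ) - x ) == 8
stmt 1: x := x - y  -- replace 1 occurrence(s) of x with (x - y)
  => ( ( y * z ) - ( x - y ) ) == 8

Answer: ( ( y * z ) - ( x - y ) ) == 8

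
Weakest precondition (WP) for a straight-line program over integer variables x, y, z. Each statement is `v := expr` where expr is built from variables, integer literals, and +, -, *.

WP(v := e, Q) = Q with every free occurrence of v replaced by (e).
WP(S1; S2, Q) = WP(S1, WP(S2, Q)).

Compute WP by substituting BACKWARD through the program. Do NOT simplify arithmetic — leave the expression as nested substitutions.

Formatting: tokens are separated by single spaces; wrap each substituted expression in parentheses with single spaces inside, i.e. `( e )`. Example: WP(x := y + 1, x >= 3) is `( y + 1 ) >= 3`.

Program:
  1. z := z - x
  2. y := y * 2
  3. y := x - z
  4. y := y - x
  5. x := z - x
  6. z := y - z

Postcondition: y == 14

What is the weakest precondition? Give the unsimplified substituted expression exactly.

post: y == 14
stmt 6: z := y - z  -- replace 0 occurrence(s) of z with (y - z)
  => y == 14
stmt 5: x := z - x  -- replace 0 occurrence(s) of x with (z - x)
  => y == 14
stmt 4: y := y - x  -- replace 1 occurrence(s) of y with (y - x)
  => ( y - x ) == 14
stmt 3: y := x - z  -- replace 1 occurrence(s) of y with (x - z)
  => ( ( x - z ) - x ) == 14
stmt 2: y := y * 2  -- replace 0 occurrence(s) of y with (y * 2)
  => ( ( x - z ) - x ) == 14
stmt 1: z := z - x  -- replace 1 occurrence(s) of z with (z - x)
  => ( ( x - ( z - x ) ) - x ) == 14

Answer: ( ( x - ( z - x ) ) - x ) == 14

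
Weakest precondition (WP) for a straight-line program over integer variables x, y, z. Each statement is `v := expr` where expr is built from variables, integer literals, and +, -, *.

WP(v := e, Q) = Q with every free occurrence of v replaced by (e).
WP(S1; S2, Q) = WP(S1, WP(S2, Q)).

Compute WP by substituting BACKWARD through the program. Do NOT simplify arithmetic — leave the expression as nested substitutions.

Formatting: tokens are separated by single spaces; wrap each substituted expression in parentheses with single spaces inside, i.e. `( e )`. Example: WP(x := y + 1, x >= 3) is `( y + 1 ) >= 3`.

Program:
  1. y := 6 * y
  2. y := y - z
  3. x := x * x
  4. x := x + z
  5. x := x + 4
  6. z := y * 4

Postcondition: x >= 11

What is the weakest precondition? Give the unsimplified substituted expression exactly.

Answer: ( ( ( x * x ) + z ) + 4 ) >= 11

Derivation:
post: x >= 11
stmt 6: z := y * 4  -- replace 0 occurrence(s) of z with (y * 4)
  => x >= 11
stmt 5: x := x + 4  -- replace 1 occurrence(s) of x with (x + 4)
  => ( x + 4 ) >= 11
stmt 4: x := x + z  -- replace 1 occurrence(s) of x with (x + z)
  => ( ( x + z ) + 4 ) >= 11
stmt 3: x := x * x  -- replace 1 occurrence(s) of x with (x * x)
  => ( ( ( x * x ) + z ) + 4 ) >= 11
stmt 2: y := y - z  -- replace 0 occurrence(s) of y with (y - z)
  => ( ( ( x * x ) + z ) + 4 ) >= 11
stmt 1: y := 6 * y  -- replace 0 occurrence(s) of y with (6 * y)
  => ( ( ( x * x ) + z ) + 4 ) >= 11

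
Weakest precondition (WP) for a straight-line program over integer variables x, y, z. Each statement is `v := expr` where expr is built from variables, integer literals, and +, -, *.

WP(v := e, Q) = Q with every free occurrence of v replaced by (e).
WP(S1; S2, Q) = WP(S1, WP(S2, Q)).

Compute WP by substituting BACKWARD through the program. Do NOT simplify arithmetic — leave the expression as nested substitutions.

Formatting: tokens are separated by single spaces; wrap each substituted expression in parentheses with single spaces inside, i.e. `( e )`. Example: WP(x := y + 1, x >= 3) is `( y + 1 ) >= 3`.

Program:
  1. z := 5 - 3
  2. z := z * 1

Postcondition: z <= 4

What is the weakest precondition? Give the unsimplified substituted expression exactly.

Answer: ( ( 5 - 3 ) * 1 ) <= 4

Derivation:
post: z <= 4
stmt 2: z := z * 1  -- replace 1 occurrence(s) of z with (z * 1)
  => ( z * 1 ) <= 4
stmt 1: z := 5 - 3  -- replace 1 occurrence(s) of z with (5 - 3)
  => ( ( 5 - 3 ) * 1 ) <= 4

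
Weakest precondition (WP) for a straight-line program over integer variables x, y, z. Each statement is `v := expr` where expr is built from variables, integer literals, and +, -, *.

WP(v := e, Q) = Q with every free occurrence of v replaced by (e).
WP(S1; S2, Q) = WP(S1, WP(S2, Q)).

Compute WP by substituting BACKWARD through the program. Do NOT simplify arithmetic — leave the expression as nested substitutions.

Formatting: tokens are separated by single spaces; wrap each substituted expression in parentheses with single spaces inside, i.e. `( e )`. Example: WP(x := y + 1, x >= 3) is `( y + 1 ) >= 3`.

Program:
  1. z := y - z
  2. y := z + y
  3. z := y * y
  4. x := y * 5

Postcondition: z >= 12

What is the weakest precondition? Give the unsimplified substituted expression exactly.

Answer: ( ( ( y - z ) + y ) * ( ( y - z ) + y ) ) >= 12

Derivation:
post: z >= 12
stmt 4: x := y * 5  -- replace 0 occurrence(s) of x with (y * 5)
  => z >= 12
stmt 3: z := y * y  -- replace 1 occurrence(s) of z with (y * y)
  => ( y * y ) >= 12
stmt 2: y := z + y  -- replace 2 occurrence(s) of y with (z + y)
  => ( ( z + y ) * ( z + y ) ) >= 12
stmt 1: z := y - z  -- replace 2 occurrence(s) of z with (y - z)
  => ( ( ( y - z ) + y ) * ( ( y - z ) + y ) ) >= 12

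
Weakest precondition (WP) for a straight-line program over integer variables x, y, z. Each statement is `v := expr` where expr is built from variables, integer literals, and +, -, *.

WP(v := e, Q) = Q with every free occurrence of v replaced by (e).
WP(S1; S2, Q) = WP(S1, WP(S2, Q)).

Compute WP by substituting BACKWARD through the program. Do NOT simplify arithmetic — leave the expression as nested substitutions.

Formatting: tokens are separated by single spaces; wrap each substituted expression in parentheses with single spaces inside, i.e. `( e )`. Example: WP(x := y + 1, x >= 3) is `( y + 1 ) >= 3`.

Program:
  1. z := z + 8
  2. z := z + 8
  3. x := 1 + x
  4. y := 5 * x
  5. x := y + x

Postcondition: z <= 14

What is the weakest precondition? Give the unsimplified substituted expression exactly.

Answer: ( ( z + 8 ) + 8 ) <= 14

Derivation:
post: z <= 14
stmt 5: x := y + x  -- replace 0 occurrence(s) of x with (y + x)
  => z <= 14
stmt 4: y := 5 * x  -- replace 0 occurrence(s) of y with (5 * x)
  => z <= 14
stmt 3: x := 1 + x  -- replace 0 occurrence(s) of x with (1 + x)
  => z <= 14
stmt 2: z := z + 8  -- replace 1 occurrence(s) of z with (z + 8)
  => ( z + 8 ) <= 14
stmt 1: z := z + 8  -- replace 1 occurrence(s) of z with (z + 8)
  => ( ( z + 8 ) + 8 ) <= 14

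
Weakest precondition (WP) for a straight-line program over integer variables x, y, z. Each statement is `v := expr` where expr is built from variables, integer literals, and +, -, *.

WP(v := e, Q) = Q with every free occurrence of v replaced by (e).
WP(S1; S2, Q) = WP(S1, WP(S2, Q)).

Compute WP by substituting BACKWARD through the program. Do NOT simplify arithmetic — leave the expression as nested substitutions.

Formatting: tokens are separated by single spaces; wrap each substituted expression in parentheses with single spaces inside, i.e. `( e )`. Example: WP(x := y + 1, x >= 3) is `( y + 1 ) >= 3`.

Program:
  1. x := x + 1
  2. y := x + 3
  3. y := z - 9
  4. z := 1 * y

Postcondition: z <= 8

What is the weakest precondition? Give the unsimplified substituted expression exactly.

Answer: ( 1 * ( z - 9 ) ) <= 8

Derivation:
post: z <= 8
stmt 4: z := 1 * y  -- replace 1 occurrence(s) of z with (1 * y)
  => ( 1 * y ) <= 8
stmt 3: y := z - 9  -- replace 1 occurrence(s) of y with (z - 9)
  => ( 1 * ( z - 9 ) ) <= 8
stmt 2: y := x + 3  -- replace 0 occurrence(s) of y with (x + 3)
  => ( 1 * ( z - 9 ) ) <= 8
stmt 1: x := x + 1  -- replace 0 occurrence(s) of x with (x + 1)
  => ( 1 * ( z - 9 ) ) <= 8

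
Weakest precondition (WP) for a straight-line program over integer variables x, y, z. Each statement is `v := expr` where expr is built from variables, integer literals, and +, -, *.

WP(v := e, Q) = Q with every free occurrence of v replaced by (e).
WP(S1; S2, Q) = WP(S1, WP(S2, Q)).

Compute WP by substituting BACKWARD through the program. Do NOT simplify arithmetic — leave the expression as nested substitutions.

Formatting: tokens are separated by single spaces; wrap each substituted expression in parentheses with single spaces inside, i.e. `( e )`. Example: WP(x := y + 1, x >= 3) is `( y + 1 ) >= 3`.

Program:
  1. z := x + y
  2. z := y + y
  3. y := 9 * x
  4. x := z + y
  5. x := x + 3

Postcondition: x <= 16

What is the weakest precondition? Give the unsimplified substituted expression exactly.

post: x <= 16
stmt 5: x := x + 3  -- replace 1 occurrence(s) of x with (x + 3)
  => ( x + 3 ) <= 16
stmt 4: x := z + y  -- replace 1 occurrence(s) of x with (z + y)
  => ( ( z + y ) + 3 ) <= 16
stmt 3: y := 9 * x  -- replace 1 occurrence(s) of y with (9 * x)
  => ( ( z + ( 9 * x ) ) + 3 ) <= 16
stmt 2: z := y + y  -- replace 1 occurrence(s) of z with (y + y)
  => ( ( ( y + y ) + ( 9 * x ) ) + 3 ) <= 16
stmt 1: z := x + y  -- replace 0 occurrence(s) of z with (x + y)
  => ( ( ( y + y ) + ( 9 * x ) ) + 3 ) <= 16

Answer: ( ( ( y + y ) + ( 9 * x ) ) + 3 ) <= 16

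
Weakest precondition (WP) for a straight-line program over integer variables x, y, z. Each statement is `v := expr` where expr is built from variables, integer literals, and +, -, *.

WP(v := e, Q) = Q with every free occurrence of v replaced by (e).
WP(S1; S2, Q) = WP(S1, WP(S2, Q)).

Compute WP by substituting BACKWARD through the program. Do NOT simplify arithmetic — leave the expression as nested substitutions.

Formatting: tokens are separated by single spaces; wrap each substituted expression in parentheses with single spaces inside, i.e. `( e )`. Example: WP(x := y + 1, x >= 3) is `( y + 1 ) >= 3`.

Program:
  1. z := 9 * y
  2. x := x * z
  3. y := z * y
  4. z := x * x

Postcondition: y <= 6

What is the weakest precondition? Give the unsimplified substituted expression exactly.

post: y <= 6
stmt 4: z := x * x  -- replace 0 occurrence(s) of z with (x * x)
  => y <= 6
stmt 3: y := z * y  -- replace 1 occurrence(s) of y with (z * y)
  => ( z * y ) <= 6
stmt 2: x := x * z  -- replace 0 occurrence(s) of x with (x * z)
  => ( z * y ) <= 6
stmt 1: z := 9 * y  -- replace 1 occurrence(s) of z with (9 * y)
  => ( ( 9 * y ) * y ) <= 6

Answer: ( ( 9 * y ) * y ) <= 6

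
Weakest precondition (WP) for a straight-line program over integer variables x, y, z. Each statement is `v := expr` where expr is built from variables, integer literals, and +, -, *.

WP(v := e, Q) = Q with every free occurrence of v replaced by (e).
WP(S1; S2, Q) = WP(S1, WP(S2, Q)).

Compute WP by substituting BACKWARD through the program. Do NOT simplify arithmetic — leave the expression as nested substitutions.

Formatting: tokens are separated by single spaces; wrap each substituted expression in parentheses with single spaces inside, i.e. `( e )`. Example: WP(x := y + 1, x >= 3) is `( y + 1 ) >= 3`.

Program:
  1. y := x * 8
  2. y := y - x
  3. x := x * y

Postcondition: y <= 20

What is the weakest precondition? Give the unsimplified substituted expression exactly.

Answer: ( ( x * 8 ) - x ) <= 20

Derivation:
post: y <= 20
stmt 3: x := x * y  -- replace 0 occurrence(s) of x with (x * y)
  => y <= 20
stmt 2: y := y - x  -- replace 1 occurrence(s) of y with (y - x)
  => ( y - x ) <= 20
stmt 1: y := x * 8  -- replace 1 occurrence(s) of y with (x * 8)
  => ( ( x * 8 ) - x ) <= 20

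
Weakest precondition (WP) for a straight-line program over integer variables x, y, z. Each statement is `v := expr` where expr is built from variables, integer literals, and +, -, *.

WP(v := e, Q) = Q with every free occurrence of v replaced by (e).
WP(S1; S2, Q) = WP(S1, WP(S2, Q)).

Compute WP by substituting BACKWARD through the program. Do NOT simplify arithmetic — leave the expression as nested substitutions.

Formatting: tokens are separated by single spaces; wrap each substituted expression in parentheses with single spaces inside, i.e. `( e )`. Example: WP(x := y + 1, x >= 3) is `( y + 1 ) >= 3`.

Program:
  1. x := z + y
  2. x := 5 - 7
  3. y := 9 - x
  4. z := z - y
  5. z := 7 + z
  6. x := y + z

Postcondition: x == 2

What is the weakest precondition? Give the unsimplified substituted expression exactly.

Answer: ( ( 9 - ( 5 - 7 ) ) + ( 7 + ( z - ( 9 - ( 5 - 7 ) ) ) ) ) == 2

Derivation:
post: x == 2
stmt 6: x := y + z  -- replace 1 occurrence(s) of x with (y + z)
  => ( y + z ) == 2
stmt 5: z := 7 + z  -- replace 1 occurrence(s) of z with (7 + z)
  => ( y + ( 7 + z ) ) == 2
stmt 4: z := z - y  -- replace 1 occurrence(s) of z with (z - y)
  => ( y + ( 7 + ( z - y ) ) ) == 2
stmt 3: y := 9 - x  -- replace 2 occurrence(s) of y with (9 - x)
  => ( ( 9 - x ) + ( 7 + ( z - ( 9 - x ) ) ) ) == 2
stmt 2: x := 5 - 7  -- replace 2 occurrence(s) of x with (5 - 7)
  => ( ( 9 - ( 5 - 7 ) ) + ( 7 + ( z - ( 9 - ( 5 - 7 ) ) ) ) ) == 2
stmt 1: x := z + y  -- replace 0 occurrence(s) of x with (z + y)
  => ( ( 9 - ( 5 - 7 ) ) + ( 7 + ( z - ( 9 - ( 5 - 7 ) ) ) ) ) == 2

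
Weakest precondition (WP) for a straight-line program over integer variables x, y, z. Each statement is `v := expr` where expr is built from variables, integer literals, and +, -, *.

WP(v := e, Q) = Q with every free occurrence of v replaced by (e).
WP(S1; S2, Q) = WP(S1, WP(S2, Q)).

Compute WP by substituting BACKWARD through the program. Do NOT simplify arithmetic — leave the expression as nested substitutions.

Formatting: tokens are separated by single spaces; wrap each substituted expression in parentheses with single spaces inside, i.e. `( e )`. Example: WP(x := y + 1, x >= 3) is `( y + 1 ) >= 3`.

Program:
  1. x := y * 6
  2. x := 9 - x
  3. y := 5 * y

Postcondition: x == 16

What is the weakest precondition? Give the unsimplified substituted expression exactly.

Answer: ( 9 - ( y * 6 ) ) == 16

Derivation:
post: x == 16
stmt 3: y := 5 * y  -- replace 0 occurrence(s) of y with (5 * y)
  => x == 16
stmt 2: x := 9 - x  -- replace 1 occurrence(s) of x with (9 - x)
  => ( 9 - x ) == 16
stmt 1: x := y * 6  -- replace 1 occurrence(s) of x with (y * 6)
  => ( 9 - ( y * 6 ) ) == 16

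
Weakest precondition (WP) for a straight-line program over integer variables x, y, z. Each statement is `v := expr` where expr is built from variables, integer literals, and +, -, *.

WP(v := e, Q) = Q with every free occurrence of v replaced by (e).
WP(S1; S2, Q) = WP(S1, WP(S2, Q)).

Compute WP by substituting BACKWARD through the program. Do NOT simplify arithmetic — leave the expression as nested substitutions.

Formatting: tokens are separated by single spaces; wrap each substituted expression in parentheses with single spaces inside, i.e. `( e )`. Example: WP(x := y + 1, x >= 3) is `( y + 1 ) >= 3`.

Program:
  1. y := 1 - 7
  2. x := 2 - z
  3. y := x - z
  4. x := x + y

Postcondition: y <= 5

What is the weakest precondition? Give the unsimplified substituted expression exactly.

post: y <= 5
stmt 4: x := x + y  -- replace 0 occurrence(s) of x with (x + y)
  => y <= 5
stmt 3: y := x - z  -- replace 1 occurrence(s) of y with (x - z)
  => ( x - z ) <= 5
stmt 2: x := 2 - z  -- replace 1 occurrence(s) of x with (2 - z)
  => ( ( 2 - z ) - z ) <= 5
stmt 1: y := 1 - 7  -- replace 0 occurrence(s) of y with (1 - 7)
  => ( ( 2 - z ) - z ) <= 5

Answer: ( ( 2 - z ) - z ) <= 5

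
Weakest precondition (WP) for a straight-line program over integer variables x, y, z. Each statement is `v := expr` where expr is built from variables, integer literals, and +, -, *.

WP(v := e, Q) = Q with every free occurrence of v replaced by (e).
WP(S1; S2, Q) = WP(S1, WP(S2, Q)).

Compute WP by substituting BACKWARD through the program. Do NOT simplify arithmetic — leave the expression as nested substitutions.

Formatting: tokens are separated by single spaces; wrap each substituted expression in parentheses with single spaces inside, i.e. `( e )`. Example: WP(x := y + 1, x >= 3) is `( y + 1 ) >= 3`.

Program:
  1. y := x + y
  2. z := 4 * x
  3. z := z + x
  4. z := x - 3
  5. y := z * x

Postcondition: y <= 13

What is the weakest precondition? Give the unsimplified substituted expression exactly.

Answer: ( ( x - 3 ) * x ) <= 13

Derivation:
post: y <= 13
stmt 5: y := z * x  -- replace 1 occurrence(s) of y with (z * x)
  => ( z * x ) <= 13
stmt 4: z := x - 3  -- replace 1 occurrence(s) of z with (x - 3)
  => ( ( x - 3 ) * x ) <= 13
stmt 3: z := z + x  -- replace 0 occurrence(s) of z with (z + x)
  => ( ( x - 3 ) * x ) <= 13
stmt 2: z := 4 * x  -- replace 0 occurrence(s) of z with (4 * x)
  => ( ( x - 3 ) * x ) <= 13
stmt 1: y := x + y  -- replace 0 occurrence(s) of y with (x + y)
  => ( ( x - 3 ) * x ) <= 13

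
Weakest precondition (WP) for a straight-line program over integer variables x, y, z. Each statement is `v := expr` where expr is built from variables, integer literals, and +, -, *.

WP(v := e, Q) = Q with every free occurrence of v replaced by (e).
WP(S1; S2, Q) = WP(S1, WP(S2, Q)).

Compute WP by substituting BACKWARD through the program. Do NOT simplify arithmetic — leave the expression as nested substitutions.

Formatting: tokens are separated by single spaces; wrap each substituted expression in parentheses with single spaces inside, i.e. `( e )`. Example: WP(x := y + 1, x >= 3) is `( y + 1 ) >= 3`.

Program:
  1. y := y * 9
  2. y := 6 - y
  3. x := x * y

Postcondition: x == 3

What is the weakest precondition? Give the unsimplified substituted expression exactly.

post: x == 3
stmt 3: x := x * y  -- replace 1 occurrence(s) of x with (x * y)
  => ( x * y ) == 3
stmt 2: y := 6 - y  -- replace 1 occurrence(s) of y with (6 - y)
  => ( x * ( 6 - y ) ) == 3
stmt 1: y := y * 9  -- replace 1 occurrence(s) of y with (y * 9)
  => ( x * ( 6 - ( y * 9 ) ) ) == 3

Answer: ( x * ( 6 - ( y * 9 ) ) ) == 3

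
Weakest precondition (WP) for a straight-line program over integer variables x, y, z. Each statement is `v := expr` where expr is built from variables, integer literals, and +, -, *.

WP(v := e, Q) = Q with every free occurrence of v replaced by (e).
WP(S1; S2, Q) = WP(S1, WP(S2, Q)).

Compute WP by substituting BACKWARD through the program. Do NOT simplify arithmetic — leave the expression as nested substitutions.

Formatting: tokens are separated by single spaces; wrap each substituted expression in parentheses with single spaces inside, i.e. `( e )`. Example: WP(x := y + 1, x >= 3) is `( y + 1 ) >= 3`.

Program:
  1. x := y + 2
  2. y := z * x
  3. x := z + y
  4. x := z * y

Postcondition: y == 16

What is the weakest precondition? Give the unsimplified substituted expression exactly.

Answer: ( z * ( y + 2 ) ) == 16

Derivation:
post: y == 16
stmt 4: x := z * y  -- replace 0 occurrence(s) of x with (z * y)
  => y == 16
stmt 3: x := z + y  -- replace 0 occurrence(s) of x with (z + y)
  => y == 16
stmt 2: y := z * x  -- replace 1 occurrence(s) of y with (z * x)
  => ( z * x ) == 16
stmt 1: x := y + 2  -- replace 1 occurrence(s) of x with (y + 2)
  => ( z * ( y + 2 ) ) == 16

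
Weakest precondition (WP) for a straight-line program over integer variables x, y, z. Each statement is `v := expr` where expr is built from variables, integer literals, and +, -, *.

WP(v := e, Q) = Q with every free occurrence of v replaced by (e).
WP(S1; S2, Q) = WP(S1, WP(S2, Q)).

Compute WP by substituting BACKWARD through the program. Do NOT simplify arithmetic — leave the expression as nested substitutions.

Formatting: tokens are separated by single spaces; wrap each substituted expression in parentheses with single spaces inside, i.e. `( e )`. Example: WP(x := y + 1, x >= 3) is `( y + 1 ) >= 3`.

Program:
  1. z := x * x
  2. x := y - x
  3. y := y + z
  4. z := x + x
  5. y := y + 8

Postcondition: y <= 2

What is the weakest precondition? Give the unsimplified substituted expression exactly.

post: y <= 2
stmt 5: y := y + 8  -- replace 1 occurrence(s) of y with (y + 8)
  => ( y + 8 ) <= 2
stmt 4: z := x + x  -- replace 0 occurrence(s) of z with (x + x)
  => ( y + 8 ) <= 2
stmt 3: y := y + z  -- replace 1 occurrence(s) of y with (y + z)
  => ( ( y + z ) + 8 ) <= 2
stmt 2: x := y - x  -- replace 0 occurrence(s) of x with (y - x)
  => ( ( y + z ) + 8 ) <= 2
stmt 1: z := x * x  -- replace 1 occurrence(s) of z with (x * x)
  => ( ( y + ( x * x ) ) + 8 ) <= 2

Answer: ( ( y + ( x * x ) ) + 8 ) <= 2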